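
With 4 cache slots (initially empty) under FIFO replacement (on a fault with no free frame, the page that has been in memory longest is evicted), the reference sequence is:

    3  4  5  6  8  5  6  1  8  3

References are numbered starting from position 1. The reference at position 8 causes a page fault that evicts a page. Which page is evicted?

pos 1: 3: fault, frames [3]
pos 2: 4: fault, frames [3, 4]
pos 3: 5: fault, frames [3, 4, 5]
pos 4: 6: fault, frames [3, 4, 5, 6]
pos 5: 8: fault, evict 3, frames [4, 5, 6, 8]
pos 6: 5: hit
pos 7: 6: hit
pos 8: 1: fault, evict 4, frames [5, 6, 8, 1]
At position 8, page 4 is evicted.

4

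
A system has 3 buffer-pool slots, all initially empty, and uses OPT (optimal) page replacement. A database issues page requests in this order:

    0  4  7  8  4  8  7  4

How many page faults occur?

4

0 -> fault, frames [0]
4 -> fault, frames [0, 4]
7 -> fault, frames [0, 4, 7]
8 -> fault, evict 0, frames [4, 7, 8]
4 -> hit
8 -> hit
7 -> hit
4 -> hit
Page faults: 4.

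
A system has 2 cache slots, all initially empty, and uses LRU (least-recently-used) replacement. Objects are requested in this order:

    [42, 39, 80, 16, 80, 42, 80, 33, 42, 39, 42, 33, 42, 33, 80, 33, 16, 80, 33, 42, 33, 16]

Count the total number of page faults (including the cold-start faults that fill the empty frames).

42 -> fault, frames (42)
39 -> fault, frames (42 39)
80 -> fault, evict 42, frames (39 80)
16 -> fault, evict 39, frames (80 16)
80 -> hit
42 -> fault, evict 16, frames (80 42)
80 -> hit
33 -> fault, evict 42, frames (80 33)
42 -> fault, evict 80, frames (33 42)
39 -> fault, evict 33, frames (42 39)
42 -> hit
33 -> fault, evict 39, frames (42 33)
42 -> hit
33 -> hit
80 -> fault, evict 42, frames (33 80)
33 -> hit
16 -> fault, evict 80, frames (33 16)
80 -> fault, evict 33, frames (16 80)
33 -> fault, evict 16, frames (80 33)
42 -> fault, evict 80, frames (33 42)
33 -> hit
16 -> fault, evict 42, frames (33 16)
Page faults: 15.

15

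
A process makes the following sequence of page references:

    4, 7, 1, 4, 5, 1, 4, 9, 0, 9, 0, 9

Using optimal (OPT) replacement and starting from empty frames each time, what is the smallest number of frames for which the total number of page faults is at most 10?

f=1: 12 faults
f=2: 7 faults
f=3: 6 faults
f=4: 6 faults
f=5: 6 faults
f=6: 6 faults
Smallest f with faults ≤ 10 is 2.

2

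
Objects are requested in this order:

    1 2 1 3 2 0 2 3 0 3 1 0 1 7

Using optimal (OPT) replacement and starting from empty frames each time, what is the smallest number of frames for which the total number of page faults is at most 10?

f=1: 14 faults
f=2: 7 faults
f=3: 6 faults
f=4: 5 faults
f=5: 5 faults
Smallest f with faults ≤ 10 is 2.

2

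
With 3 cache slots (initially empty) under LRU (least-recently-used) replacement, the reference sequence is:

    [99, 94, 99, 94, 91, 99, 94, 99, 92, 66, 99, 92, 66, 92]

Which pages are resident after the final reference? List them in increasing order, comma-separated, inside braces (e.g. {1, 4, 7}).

99 -> fault, frames (99)
94 -> fault, frames (99 94)
99 -> hit
94 -> hit
91 -> fault, frames (99 94 91)
99 -> hit
94 -> hit
99 -> hit
92 -> fault, evict 91, frames (94 99 92)
66 -> fault, evict 94, frames (99 92 66)
99 -> hit
92 -> hit
66 -> hit
92 -> hit

{66, 92, 99}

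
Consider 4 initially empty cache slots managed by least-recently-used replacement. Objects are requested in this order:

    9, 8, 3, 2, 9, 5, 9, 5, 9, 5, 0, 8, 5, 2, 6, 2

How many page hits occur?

7

9 → fault, frames {9}
8 → fault, frames {9,8}
3 → fault, frames {9,8,3}
2 → fault, frames {9,8,3,2}
9 → hit
5 → fault, evict 8, frames {3,2,9,5}
9 → hit
5 → hit
9 → hit
5 → hit
0 → fault, evict 3, frames {2,9,5,0}
8 → fault, evict 2, frames {9,5,0,8}
5 → hit
2 → fault, evict 9, frames {0,8,5,2}
6 → fault, evict 0, frames {8,5,2,6}
2 → hit
Hits: 7.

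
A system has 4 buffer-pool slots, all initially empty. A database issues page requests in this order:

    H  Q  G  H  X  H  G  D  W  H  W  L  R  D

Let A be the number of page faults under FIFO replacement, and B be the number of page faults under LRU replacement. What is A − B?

1

Under FIFO: F F F . F . . F F F . F F F → 10 faults.
Under LRU: F F F . F . . F F . . F F F → 9 faults.
A − B = 10 − 9 = 1.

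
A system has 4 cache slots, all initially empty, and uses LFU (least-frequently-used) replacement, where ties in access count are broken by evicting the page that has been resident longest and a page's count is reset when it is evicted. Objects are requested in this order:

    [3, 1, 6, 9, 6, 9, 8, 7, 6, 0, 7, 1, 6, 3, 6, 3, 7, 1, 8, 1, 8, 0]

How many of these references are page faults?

3 → fault, frames [3]
1 → fault, frames [3, 1]
6 → fault, frames [3, 1, 6]
9 → fault, frames [3, 1, 6, 9]
6 → hit
9 → hit
8 → fault, evict 3, frames [1, 6, 9, 8]
7 → fault, evict 1, frames [6, 9, 8, 7]
6 → hit
0 → fault, evict 8, frames [6, 9, 7, 0]
7 → hit
1 → fault, evict 0, frames [6, 9, 7, 1]
6 → hit
3 → fault, evict 1, frames [6, 9, 7, 3]
6 → hit
3 → hit
7 → hit
1 → fault, evict 9, frames [6, 7, 3, 1]
8 → fault, evict 1, frames [6, 7, 3, 8]
1 → fault, evict 8, frames [6, 7, 3, 1]
8 → fault, evict 1, frames [6, 7, 3, 8]
0 → fault, evict 8, frames [6, 7, 3, 0]
Page faults: 14.

14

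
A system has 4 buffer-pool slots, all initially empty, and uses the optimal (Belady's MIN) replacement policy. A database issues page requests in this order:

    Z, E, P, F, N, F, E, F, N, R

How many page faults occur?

Z → fault, frames [Z]
E → fault, frames [Z, E]
P → fault, frames [Z, E, P]
F → fault, frames [Z, E, P, F]
N → fault, evict P, frames [Z, E, F, N]
F → hit
E → hit
F → hit
N → hit
R → fault, evict N, frames [Z, E, F, R]
Page faults: 6.

6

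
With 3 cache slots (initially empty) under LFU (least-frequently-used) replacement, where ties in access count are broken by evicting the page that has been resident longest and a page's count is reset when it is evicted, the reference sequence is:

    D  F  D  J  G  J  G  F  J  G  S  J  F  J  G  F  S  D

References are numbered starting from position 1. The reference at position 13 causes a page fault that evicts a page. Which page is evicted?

pos 1: D -> fault, frames (D)
pos 2: F -> fault, frames (D F)
pos 3: D -> hit
pos 4: J -> fault, frames (D F J)
pos 5: G -> fault, evict F, frames (D J G)
pos 6: J -> hit
pos 7: G -> hit
pos 8: F -> fault, evict D, frames (J G F)
pos 9: J -> hit
pos 10: G -> hit
pos 11: S -> fault, evict F, frames (J G S)
pos 12: J -> hit
pos 13: F -> fault, evict S, frames (J G F)
At position 13, page S is evicted.

S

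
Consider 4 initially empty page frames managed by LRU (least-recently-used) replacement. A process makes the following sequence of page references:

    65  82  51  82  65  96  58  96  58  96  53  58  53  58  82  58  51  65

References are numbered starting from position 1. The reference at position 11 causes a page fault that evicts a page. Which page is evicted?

pos 1: 65: miss, frames [65]
pos 2: 82: miss, frames [65, 82]
pos 3: 51: miss, frames [65, 82, 51]
pos 4: 82: hit
pos 5: 65: hit
pos 6: 96: miss, frames [51, 82, 65, 96]
pos 7: 58: miss, evict 51, frames [82, 65, 96, 58]
pos 8: 96: hit
pos 9: 58: hit
pos 10: 96: hit
pos 11: 53: miss, evict 82, frames [65, 58, 96, 53]
At position 11, page 82 is evicted.

82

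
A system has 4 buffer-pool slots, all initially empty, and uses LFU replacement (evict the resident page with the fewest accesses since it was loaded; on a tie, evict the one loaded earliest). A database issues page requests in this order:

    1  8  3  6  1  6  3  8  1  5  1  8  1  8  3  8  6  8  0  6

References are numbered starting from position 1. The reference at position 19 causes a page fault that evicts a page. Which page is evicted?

3

pos 1: 1 → miss, frames (1)
pos 2: 8 → miss, frames (1 8)
pos 3: 3 → miss, frames (1 8 3)
pos 4: 6 → miss, frames (1 8 3 6)
pos 5: 1 → hit
pos 6: 6 → hit
pos 7: 3 → hit
pos 8: 8 → hit
pos 9: 1 → hit
pos 10: 5 → miss, evict 8, frames (1 3 6 5)
pos 11: 1 → hit
pos 12: 8 → miss, evict 5, frames (1 3 6 8)
pos 13: 1 → hit
pos 14: 8 → hit
pos 15: 3 → hit
pos 16: 8 → hit
pos 17: 6 → hit
pos 18: 8 → hit
pos 19: 0 → miss, evict 3, frames (1 6 8 0)
At position 19, page 3 is evicted.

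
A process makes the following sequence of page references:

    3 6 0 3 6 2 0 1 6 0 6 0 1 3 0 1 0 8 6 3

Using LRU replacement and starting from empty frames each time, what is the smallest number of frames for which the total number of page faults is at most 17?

f=1: 20 faults
f=2: 17 faults
f=3: 11 faults
f=4: 9 faults
f=5: 6 faults
f=6: 6 faults
Smallest f with faults ≤ 17 is 2.

2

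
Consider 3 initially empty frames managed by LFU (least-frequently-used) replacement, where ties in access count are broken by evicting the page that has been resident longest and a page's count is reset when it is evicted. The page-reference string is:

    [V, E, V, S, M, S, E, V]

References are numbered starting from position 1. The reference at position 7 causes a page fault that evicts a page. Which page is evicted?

M

pos 1: V: miss, frames {V}
pos 2: E: miss, frames {V,E}
pos 3: V: hit
pos 4: S: miss, frames {V,E,S}
pos 5: M: miss, evict E, frames {V,S,M}
pos 6: S: hit
pos 7: E: miss, evict M, frames {V,S,E}
At position 7, page M is evicted.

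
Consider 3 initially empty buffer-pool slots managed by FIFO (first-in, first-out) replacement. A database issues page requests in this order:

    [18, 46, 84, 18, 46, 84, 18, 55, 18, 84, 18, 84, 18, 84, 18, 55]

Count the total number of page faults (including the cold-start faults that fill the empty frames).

5

18 -> fault, frames {18}
46 -> fault, frames {18,46}
84 -> fault, frames {18,46,84}
18 -> hit
46 -> hit
84 -> hit
18 -> hit
55 -> fault, evict 18, frames {46,84,55}
18 -> fault, evict 46, frames {84,55,18}
84 -> hit
18 -> hit
84 -> hit
18 -> hit
84 -> hit
18 -> hit
55 -> hit
Page faults: 5.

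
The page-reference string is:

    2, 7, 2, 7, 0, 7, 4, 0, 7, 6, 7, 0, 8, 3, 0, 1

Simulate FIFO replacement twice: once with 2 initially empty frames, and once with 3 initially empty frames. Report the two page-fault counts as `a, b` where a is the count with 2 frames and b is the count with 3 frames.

2 frames: F F . . F . F . F F . F F F F F → 11 faults.
3 frames: F F . . F . F . . F F F F F . F → 10 faults.
10 < 11: adding a frame reduced faults, as is typical.

11, 10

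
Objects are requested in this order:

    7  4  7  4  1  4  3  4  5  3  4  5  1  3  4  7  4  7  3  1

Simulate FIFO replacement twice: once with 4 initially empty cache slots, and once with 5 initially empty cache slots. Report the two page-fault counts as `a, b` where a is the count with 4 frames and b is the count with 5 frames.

8, 5

4 frames: F F . . F . F . F . . . . . . F F . . F → 8 faults.
5 frames: F F . . F . F . F . . . . . . . . . . . → 5 faults.
5 < 8: adding a frame reduced faults, as is typical.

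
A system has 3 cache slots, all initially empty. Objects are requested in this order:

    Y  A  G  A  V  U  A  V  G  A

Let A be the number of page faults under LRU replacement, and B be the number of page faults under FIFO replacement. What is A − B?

-1

Under LRU: F F F . F F . . F . → 6 faults.
Under FIFO: F F F . F F F . F . → 7 faults.
A − B = 6 − 7 = -1.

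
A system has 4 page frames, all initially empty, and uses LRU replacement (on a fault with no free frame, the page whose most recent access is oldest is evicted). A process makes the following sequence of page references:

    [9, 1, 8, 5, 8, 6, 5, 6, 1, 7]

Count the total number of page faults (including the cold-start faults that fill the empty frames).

6

9 -> miss, frames {9}
1 -> miss, frames {9,1}
8 -> miss, frames {9,1,8}
5 -> miss, frames {9,1,8,5}
8 -> hit
6 -> miss, evict 9, frames {1,5,8,6}
5 -> hit
6 -> hit
1 -> hit
7 -> miss, evict 8, frames {5,6,1,7}
Page faults: 6.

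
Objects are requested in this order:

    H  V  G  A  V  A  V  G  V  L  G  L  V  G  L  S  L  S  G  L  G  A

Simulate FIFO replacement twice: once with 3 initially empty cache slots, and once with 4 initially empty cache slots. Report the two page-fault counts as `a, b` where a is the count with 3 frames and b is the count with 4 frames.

3 frames: F F F F . . . . . F . . F F . F F . . . . F → 10 faults.
4 frames: F F F F . . . . . F . . . . . F . . . . . . → 6 faults.
6 < 10: adding a frame reduced faults, as is typical.

10, 6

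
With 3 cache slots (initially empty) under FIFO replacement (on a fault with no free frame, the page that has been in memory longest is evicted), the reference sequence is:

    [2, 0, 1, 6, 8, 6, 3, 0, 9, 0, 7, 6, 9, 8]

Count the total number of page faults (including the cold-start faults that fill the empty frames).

11

2 -> miss, frames [2]
0 -> miss, frames [2, 0]
1 -> miss, frames [2, 0, 1]
6 -> miss, evict 2, frames [0, 1, 6]
8 -> miss, evict 0, frames [1, 6, 8]
6 -> hit
3 -> miss, evict 1, frames [6, 8, 3]
0 -> miss, evict 6, frames [8, 3, 0]
9 -> miss, evict 8, frames [3, 0, 9]
0 -> hit
7 -> miss, evict 3, frames [0, 9, 7]
6 -> miss, evict 0, frames [9, 7, 6]
9 -> hit
8 -> miss, evict 9, frames [7, 6, 8]
Page faults: 11.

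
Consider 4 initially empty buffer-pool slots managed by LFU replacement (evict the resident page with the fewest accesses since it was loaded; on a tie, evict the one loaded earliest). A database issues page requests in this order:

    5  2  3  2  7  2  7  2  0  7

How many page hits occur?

5: miss, frames (5)
2: miss, frames (5 2)
3: miss, frames (5 2 3)
2: hit
7: miss, frames (5 2 3 7)
2: hit
7: hit
2: hit
0: miss, evict 5, frames (2 3 7 0)
7: hit
Hits: 5.

5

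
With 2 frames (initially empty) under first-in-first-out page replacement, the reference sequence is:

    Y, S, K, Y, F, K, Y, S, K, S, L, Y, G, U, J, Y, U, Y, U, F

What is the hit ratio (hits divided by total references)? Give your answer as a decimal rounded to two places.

Y: miss, frames [Y]
S: miss, frames [Y, S]
K: miss, evict Y, frames [S, K]
Y: miss, evict S, frames [K, Y]
F: miss, evict K, frames [Y, F]
K: miss, evict Y, frames [F, K]
Y: miss, evict F, frames [K, Y]
S: miss, evict K, frames [Y, S]
K: miss, evict Y, frames [S, K]
S: hit
L: miss, evict S, frames [K, L]
Y: miss, evict K, frames [L, Y]
G: miss, evict L, frames [Y, G]
U: miss, evict Y, frames [G, U]
J: miss, evict G, frames [U, J]
Y: miss, evict U, frames [J, Y]
U: miss, evict J, frames [Y, U]
Y: hit
U: hit
F: miss, evict Y, frames [U, F]
Hits: 3 of 20 references → 3/20 = 0.1500.

0.15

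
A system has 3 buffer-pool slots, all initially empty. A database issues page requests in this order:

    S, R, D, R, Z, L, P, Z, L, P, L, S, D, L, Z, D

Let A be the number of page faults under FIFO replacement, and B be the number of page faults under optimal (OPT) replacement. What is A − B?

2

Under FIFO: F F F . F F F . . . . F F F F . → 10 faults.
Under OPT: F F F . F F F . . . . F F . . . → 8 faults.
A − B = 10 − 8 = 2.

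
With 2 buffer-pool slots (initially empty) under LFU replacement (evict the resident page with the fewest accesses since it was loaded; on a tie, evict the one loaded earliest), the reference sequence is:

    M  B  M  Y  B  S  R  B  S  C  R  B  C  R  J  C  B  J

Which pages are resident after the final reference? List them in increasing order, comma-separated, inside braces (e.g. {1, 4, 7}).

{J, M}

M → miss, frames [M]
B → miss, frames [M, B]
M → hit
Y → miss, evict B, frames [M, Y]
B → miss, evict Y, frames [M, B]
S → miss, evict B, frames [M, S]
R → miss, evict S, frames [M, R]
B → miss, evict R, frames [M, B]
S → miss, evict B, frames [M, S]
C → miss, evict S, frames [M, C]
R → miss, evict C, frames [M, R]
B → miss, evict R, frames [M, B]
C → miss, evict B, frames [M, C]
R → miss, evict C, frames [M, R]
J → miss, evict R, frames [M, J]
C → miss, evict J, frames [M, C]
B → miss, evict C, frames [M, B]
J → miss, evict B, frames [M, J]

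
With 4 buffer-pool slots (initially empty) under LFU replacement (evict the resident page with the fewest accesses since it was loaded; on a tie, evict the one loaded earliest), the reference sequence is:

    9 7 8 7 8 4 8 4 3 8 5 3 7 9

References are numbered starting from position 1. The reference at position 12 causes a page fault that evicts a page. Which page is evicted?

pos 1: 9 -> miss, frames {9}
pos 2: 7 -> miss, frames {9,7}
pos 3: 8 -> miss, frames {9,7,8}
pos 4: 7 -> hit
pos 5: 8 -> hit
pos 6: 4 -> miss, frames {9,7,8,4}
pos 7: 8 -> hit
pos 8: 4 -> hit
pos 9: 3 -> miss, evict 9, frames {7,8,4,3}
pos 10: 8 -> hit
pos 11: 5 -> miss, evict 3, frames {7,8,4,5}
pos 12: 3 -> miss, evict 5, frames {7,8,4,3}
At position 12, page 5 is evicted.

5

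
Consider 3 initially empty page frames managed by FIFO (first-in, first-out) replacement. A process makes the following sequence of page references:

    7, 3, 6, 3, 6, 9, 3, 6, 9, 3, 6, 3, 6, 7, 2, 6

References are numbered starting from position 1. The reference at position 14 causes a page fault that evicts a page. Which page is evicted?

3

pos 1: 7 -> miss, frames {7}
pos 2: 3 -> miss, frames {7,3}
pos 3: 6 -> miss, frames {7,3,6}
pos 4: 3 -> hit
pos 5: 6 -> hit
pos 6: 9 -> miss, evict 7, frames {3,6,9}
pos 7: 3 -> hit
pos 8: 6 -> hit
pos 9: 9 -> hit
pos 10: 3 -> hit
pos 11: 6 -> hit
pos 12: 3 -> hit
pos 13: 6 -> hit
pos 14: 7 -> miss, evict 3, frames {6,9,7}
At position 14, page 3 is evicted.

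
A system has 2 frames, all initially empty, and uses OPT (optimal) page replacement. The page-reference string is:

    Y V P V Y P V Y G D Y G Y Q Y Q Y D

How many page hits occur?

8

Y → fault, frames [Y]
V → fault, frames [Y, V]
P → fault, evict Y, frames [V, P]
V → hit
Y → fault, evict V, frames [P, Y]
P → hit
V → fault, evict P, frames [Y, V]
Y → hit
G → fault, evict V, frames [Y, G]
D → fault, evict G, frames [Y, D]
Y → hit
G → fault, evict D, frames [Y, G]
Y → hit
Q → fault, evict G, frames [Y, Q]
Y → hit
Q → hit
Y → hit
D → fault, evict Q, frames [Y, D]
Hits: 8.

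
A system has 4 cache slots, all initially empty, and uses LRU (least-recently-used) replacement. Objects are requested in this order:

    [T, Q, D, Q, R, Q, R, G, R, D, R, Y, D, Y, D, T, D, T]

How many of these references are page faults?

7

T: fault, frames (T)
Q: fault, frames (T Q)
D: fault, frames (T Q D)
Q: hit
R: fault, frames (T D Q R)
Q: hit
R: hit
G: fault, evict T, frames (D Q R G)
R: hit
D: hit
R: hit
Y: fault, evict Q, frames (G D R Y)
D: hit
Y: hit
D: hit
T: fault, evict G, frames (R Y D T)
D: hit
T: hit
Page faults: 7.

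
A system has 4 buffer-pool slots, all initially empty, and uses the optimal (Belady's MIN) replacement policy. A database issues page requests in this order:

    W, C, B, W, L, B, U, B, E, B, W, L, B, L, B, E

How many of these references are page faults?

6

W: miss, frames (W)
C: miss, frames (W C)
B: miss, frames (W C B)
W: hit
L: miss, frames (W C B L)
B: hit
U: miss, evict C, frames (W B L U)
B: hit
E: miss, evict U, frames (W B L E)
B: hit
W: hit
L: hit
B: hit
L: hit
B: hit
E: hit
Page faults: 6.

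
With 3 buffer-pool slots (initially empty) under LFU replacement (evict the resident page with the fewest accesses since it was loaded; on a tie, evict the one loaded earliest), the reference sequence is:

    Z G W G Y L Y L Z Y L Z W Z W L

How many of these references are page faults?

Z → miss, frames (Z)
G → miss, frames (Z G)
W → miss, frames (Z G W)
G → hit
Y → miss, evict Z, frames (G W Y)
L → miss, evict W, frames (G Y L)
Y → hit
L → hit
Z → miss, evict G, frames (Y L Z)
Y → hit
L → hit
Z → hit
W → miss, evict Z, frames (Y L W)
Z → miss, evict W, frames (Y L Z)
W → miss, evict Z, frames (Y L W)
L → hit
Page faults: 9.

9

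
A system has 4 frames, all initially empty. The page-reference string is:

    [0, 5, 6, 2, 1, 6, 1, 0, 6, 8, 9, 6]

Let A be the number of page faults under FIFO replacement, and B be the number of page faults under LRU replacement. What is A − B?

1

Under FIFO: F F F F F . . F . F F F → 9 faults.
Under LRU: F F F F F . . F . F F . → 8 faults.
A − B = 9 − 8 = 1.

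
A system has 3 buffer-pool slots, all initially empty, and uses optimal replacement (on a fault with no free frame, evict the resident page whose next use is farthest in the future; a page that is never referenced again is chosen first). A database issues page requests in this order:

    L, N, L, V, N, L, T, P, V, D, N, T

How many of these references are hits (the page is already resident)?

L: miss, frames {L}
N: miss, frames {L,N}
L: hit
V: miss, frames {L,N,V}
N: hit
L: hit
T: miss, evict L, frames {N,V,T}
P: miss, evict T, frames {N,V,P}
V: hit
D: miss, evict P, frames {N,V,D}
N: hit
T: miss, evict D, frames {N,V,T}
Hits: 5.

5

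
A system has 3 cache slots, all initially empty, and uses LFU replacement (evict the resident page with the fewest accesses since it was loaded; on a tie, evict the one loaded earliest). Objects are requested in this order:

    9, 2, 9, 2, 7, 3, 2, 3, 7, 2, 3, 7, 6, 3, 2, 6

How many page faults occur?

6

9 → miss, frames {9}
2 → miss, frames {9,2}
9 → hit
2 → hit
7 → miss, frames {9,2,7}
3 → miss, evict 7, frames {9,2,3}
2 → hit
3 → hit
7 → miss, evict 9, frames {2,3,7}
2 → hit
3 → hit
7 → hit
6 → miss, evict 7, frames {2,3,6}
3 → hit
2 → hit
6 → hit
Page faults: 6.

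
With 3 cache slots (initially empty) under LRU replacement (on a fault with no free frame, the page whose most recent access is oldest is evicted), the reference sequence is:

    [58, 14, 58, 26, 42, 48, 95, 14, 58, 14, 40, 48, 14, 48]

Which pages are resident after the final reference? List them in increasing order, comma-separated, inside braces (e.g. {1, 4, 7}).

{14, 40, 48}

58 → fault, frames (58)
14 → fault, frames (58 14)
58 → hit
26 → fault, frames (14 58 26)
42 → fault, evict 14, frames (58 26 42)
48 → fault, evict 58, frames (26 42 48)
95 → fault, evict 26, frames (42 48 95)
14 → fault, evict 42, frames (48 95 14)
58 → fault, evict 48, frames (95 14 58)
14 → hit
40 → fault, evict 95, frames (58 14 40)
48 → fault, evict 58, frames (14 40 48)
14 → hit
48 → hit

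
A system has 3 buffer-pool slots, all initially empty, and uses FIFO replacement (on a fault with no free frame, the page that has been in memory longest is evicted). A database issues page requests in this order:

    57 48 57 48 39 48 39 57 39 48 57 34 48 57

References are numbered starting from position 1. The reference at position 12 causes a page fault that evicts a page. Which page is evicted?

57

pos 1: 57 → fault, frames (57)
pos 2: 48 → fault, frames (57 48)
pos 3: 57 → hit
pos 4: 48 → hit
pos 5: 39 → fault, frames (57 48 39)
pos 6: 48 → hit
pos 7: 39 → hit
pos 8: 57 → hit
pos 9: 39 → hit
pos 10: 48 → hit
pos 11: 57 → hit
pos 12: 34 → fault, evict 57, frames (48 39 34)
At position 12, page 57 is evicted.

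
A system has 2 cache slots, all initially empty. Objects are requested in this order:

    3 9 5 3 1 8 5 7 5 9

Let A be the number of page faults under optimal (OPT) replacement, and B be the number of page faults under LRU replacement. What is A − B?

Under OPT: F F F . F F . F . F → 7 faults.
Under LRU: F F F F F F F F . F → 9 faults.
A − B = 7 − 9 = -2.

-2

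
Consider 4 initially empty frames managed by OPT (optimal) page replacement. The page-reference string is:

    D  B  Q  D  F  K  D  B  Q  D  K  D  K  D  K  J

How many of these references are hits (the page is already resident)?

D -> fault, frames (D)
B -> fault, frames (D B)
Q -> fault, frames (D B Q)
D -> hit
F -> fault, frames (D B Q F)
K -> fault, evict F, frames (D B Q K)
D -> hit
B -> hit
Q -> hit
D -> hit
K -> hit
D -> hit
K -> hit
D -> hit
K -> hit
J -> fault, evict K, frames (D B Q J)
Hits: 10.

10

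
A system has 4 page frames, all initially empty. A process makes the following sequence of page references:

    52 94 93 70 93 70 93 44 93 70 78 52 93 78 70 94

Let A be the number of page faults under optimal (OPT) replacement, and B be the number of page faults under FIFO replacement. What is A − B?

Under OPT: F F F F . . . F . . F . . . . F → 7 faults.
Under FIFO: F F F F . . . F . . F F F . F F → 10 faults.
A − B = 7 − 10 = -3.

-3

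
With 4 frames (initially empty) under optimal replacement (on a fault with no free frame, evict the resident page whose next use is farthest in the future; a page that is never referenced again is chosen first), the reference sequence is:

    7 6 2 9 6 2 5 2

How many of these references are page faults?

5

7 → miss, frames (7)
6 → miss, frames (7 6)
2 → miss, frames (7 6 2)
9 → miss, frames (7 6 2 9)
6 → hit
2 → hit
5 → miss, evict 9, frames (7 6 2 5)
2 → hit
Page faults: 5.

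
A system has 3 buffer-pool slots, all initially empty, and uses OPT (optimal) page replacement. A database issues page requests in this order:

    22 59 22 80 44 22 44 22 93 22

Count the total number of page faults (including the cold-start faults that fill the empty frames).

5

22 -> miss, frames {22}
59 -> miss, frames {22,59}
22 -> hit
80 -> miss, frames {22,59,80}
44 -> miss, evict 80, frames {22,59,44}
22 -> hit
44 -> hit
22 -> hit
93 -> miss, evict 44, frames {22,59,93}
22 -> hit
Page faults: 5.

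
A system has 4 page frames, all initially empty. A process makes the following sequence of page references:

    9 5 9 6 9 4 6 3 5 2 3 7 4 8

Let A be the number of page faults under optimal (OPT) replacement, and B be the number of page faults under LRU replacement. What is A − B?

-2

Under OPT: F F . F . F . F . F . F . F → 8 faults.
Under LRU: F F . F . F . F F F . F F F → 10 faults.
A − B = 8 − 10 = -2.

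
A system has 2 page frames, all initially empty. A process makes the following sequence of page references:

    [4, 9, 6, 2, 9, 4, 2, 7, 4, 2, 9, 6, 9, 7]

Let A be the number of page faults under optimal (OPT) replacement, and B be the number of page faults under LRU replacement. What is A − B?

-3

Under OPT: F F F F . F . F . F F F . F → 10 faults.
Under LRU: F F F F F F F F F F F F . F → 13 faults.
A − B = 10 − 13 = -3.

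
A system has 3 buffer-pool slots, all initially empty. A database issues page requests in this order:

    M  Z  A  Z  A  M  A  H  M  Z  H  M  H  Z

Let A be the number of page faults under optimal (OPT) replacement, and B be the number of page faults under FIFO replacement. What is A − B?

-2

Under OPT: F F F . . . . F . . . . . . → 4 faults.
Under FIFO: F F F . . . . F F F . . . . → 6 faults.
A − B = 4 − 6 = -2.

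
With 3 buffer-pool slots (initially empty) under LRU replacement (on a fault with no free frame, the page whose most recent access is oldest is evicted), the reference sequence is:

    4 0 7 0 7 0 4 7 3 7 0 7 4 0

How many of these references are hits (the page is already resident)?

4 → fault, frames (4)
0 → fault, frames (4 0)
7 → fault, frames (4 0 7)
0 → hit
7 → hit
0 → hit
4 → hit
7 → hit
3 → fault, evict 0, frames (4 7 3)
7 → hit
0 → fault, evict 4, frames (3 7 0)
7 → hit
4 → fault, evict 3, frames (0 7 4)
0 → hit
Hits: 8.

8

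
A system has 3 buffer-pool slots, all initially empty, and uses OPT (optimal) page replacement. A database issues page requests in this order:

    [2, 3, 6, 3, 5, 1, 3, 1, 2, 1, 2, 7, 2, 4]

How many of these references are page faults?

2 -> fault, frames (2)
3 -> fault, frames (2 3)
6 -> fault, frames (2 3 6)
3 -> hit
5 -> fault, evict 6, frames (2 3 5)
1 -> fault, evict 5, frames (2 3 1)
3 -> hit
1 -> hit
2 -> hit
1 -> hit
2 -> hit
7 -> fault, evict 1, frames (2 3 7)
2 -> hit
4 -> fault, evict 7, frames (2 3 4)
Page faults: 7.

7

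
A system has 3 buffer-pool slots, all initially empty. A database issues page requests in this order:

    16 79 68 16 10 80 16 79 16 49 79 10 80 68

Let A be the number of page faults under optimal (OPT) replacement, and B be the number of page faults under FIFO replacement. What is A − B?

Under OPT: F F F . F F . . . F . F . F → 8 faults.
Under FIFO: F F F . F F F F . F . F F F → 11 faults.
A − B = 8 − 11 = -3.

-3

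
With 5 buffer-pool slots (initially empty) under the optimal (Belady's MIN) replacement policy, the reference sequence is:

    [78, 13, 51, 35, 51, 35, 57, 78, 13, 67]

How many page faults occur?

6

78 -> fault, frames [78]
13 -> fault, frames [78, 13]
51 -> fault, frames [78, 13, 51]
35 -> fault, frames [78, 13, 51, 35]
51 -> hit
35 -> hit
57 -> fault, frames [78, 13, 51, 35, 57]
78 -> hit
13 -> hit
67 -> fault, evict 57, frames [78, 13, 51, 35, 67]
Page faults: 6.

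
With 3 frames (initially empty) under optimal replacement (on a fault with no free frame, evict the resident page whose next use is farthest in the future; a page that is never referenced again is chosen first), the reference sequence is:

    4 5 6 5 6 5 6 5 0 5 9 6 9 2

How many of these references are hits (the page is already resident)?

4 → fault, frames (4)
5 → fault, frames (4 5)
6 → fault, frames (4 5 6)
5 → hit
6 → hit
5 → hit
6 → hit
5 → hit
0 → fault, evict 4, frames (5 6 0)
5 → hit
9 → fault, evict 0, frames (5 6 9)
6 → hit
9 → hit
2 → fault, evict 9, frames (5 6 2)
Hits: 8.

8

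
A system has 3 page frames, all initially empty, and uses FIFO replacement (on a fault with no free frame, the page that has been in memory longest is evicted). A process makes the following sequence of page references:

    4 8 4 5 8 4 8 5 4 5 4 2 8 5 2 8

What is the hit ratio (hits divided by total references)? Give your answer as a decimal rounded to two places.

0.75

4: miss, frames {4}
8: miss, frames {4,8}
4: hit
5: miss, frames {4,8,5}
8: hit
4: hit
8: hit
5: hit
4: hit
5: hit
4: hit
2: miss, evict 4, frames {8,5,2}
8: hit
5: hit
2: hit
8: hit
Hits: 12 of 16 references → 12/16 = 0.7500.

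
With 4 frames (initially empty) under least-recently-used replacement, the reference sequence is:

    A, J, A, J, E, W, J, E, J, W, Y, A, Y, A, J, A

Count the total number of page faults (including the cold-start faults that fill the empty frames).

A -> fault, frames [A]
J -> fault, frames [A, J]
A -> hit
J -> hit
E -> fault, frames [A, J, E]
W -> fault, frames [A, J, E, W]
J -> hit
E -> hit
J -> hit
W -> hit
Y -> fault, evict A, frames [E, J, W, Y]
A -> fault, evict E, frames [J, W, Y, A]
Y -> hit
A -> hit
J -> hit
A -> hit
Page faults: 6.

6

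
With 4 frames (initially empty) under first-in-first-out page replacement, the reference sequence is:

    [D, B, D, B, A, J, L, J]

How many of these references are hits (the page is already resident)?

3

D: fault, frames {D}
B: fault, frames {D,B}
D: hit
B: hit
A: fault, frames {D,B,A}
J: fault, frames {D,B,A,J}
L: fault, evict D, frames {B,A,J,L}
J: hit
Hits: 3.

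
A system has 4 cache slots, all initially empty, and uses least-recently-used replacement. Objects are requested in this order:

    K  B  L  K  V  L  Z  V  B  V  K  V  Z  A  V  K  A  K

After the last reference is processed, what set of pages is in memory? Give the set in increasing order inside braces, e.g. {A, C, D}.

{A, K, V, Z}

K: miss, frames {K}
B: miss, frames {K,B}
L: miss, frames {K,B,L}
K: hit
V: miss, frames {B,L,K,V}
L: hit
Z: miss, evict B, frames {K,V,L,Z}
V: hit
B: miss, evict K, frames {L,Z,V,B}
V: hit
K: miss, evict L, frames {Z,B,V,K}
V: hit
Z: hit
A: miss, evict B, frames {K,V,Z,A}
V: hit
K: hit
A: hit
K: hit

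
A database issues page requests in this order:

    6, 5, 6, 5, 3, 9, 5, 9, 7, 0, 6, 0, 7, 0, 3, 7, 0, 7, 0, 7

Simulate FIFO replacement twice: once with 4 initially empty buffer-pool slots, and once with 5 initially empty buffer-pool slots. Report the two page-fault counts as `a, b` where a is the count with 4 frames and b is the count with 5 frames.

4 frames: F F . . F F . . F F F . . . F . . . . . → 8 faults.
5 frames: F F . . F F . . F F F . . . . . . . . . → 7 faults.
7 < 8: adding a frame reduced faults, as is typical.

8, 7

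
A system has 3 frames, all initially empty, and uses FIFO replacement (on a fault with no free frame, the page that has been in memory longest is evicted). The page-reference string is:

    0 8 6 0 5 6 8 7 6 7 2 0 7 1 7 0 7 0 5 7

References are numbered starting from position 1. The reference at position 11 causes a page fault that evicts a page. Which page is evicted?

6

pos 1: 0 → fault, frames (0)
pos 2: 8 → fault, frames (0 8)
pos 3: 6 → fault, frames (0 8 6)
pos 4: 0 → hit
pos 5: 5 → fault, evict 0, frames (8 6 5)
pos 6: 6 → hit
pos 7: 8 → hit
pos 8: 7 → fault, evict 8, frames (6 5 7)
pos 9: 6 → hit
pos 10: 7 → hit
pos 11: 2 → fault, evict 6, frames (5 7 2)
At position 11, page 6 is evicted.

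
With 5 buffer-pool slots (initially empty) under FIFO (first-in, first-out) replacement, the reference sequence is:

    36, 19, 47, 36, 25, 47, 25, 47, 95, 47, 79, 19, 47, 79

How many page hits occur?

8

36: fault, frames (36)
19: fault, frames (36 19)
47: fault, frames (36 19 47)
36: hit
25: fault, frames (36 19 47 25)
47: hit
25: hit
47: hit
95: fault, frames (36 19 47 25 95)
47: hit
79: fault, evict 36, frames (19 47 25 95 79)
19: hit
47: hit
79: hit
Hits: 8.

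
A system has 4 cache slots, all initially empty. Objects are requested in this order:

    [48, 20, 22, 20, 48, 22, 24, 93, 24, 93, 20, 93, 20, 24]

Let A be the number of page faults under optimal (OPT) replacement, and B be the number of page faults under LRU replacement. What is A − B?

-1

Under OPT: F F F . . . F F . . . . . . → 5 faults.
Under LRU: F F F . . . F F . . F . . . → 6 faults.
A − B = 5 − 6 = -1.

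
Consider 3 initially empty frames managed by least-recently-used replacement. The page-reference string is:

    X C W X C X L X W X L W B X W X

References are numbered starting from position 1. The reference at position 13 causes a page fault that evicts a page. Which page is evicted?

X

pos 1: X: miss, frames {X}
pos 2: C: miss, frames {X,C}
pos 3: W: miss, frames {X,C,W}
pos 4: X: hit
pos 5: C: hit
pos 6: X: hit
pos 7: L: miss, evict W, frames {C,X,L}
pos 8: X: hit
pos 9: W: miss, evict C, frames {L,X,W}
pos 10: X: hit
pos 11: L: hit
pos 12: W: hit
pos 13: B: miss, evict X, frames {L,W,B}
At position 13, page X is evicted.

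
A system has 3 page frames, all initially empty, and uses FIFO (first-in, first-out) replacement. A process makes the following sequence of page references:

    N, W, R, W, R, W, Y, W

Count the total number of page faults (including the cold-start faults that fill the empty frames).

N: miss, frames (N)
W: miss, frames (N W)
R: miss, frames (N W R)
W: hit
R: hit
W: hit
Y: miss, evict N, frames (W R Y)
W: hit
Page faults: 4.

4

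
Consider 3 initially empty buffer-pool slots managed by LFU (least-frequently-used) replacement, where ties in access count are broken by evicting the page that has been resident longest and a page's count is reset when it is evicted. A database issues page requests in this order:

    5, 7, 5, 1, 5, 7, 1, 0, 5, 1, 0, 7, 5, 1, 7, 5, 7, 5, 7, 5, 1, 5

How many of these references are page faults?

5

5 → miss, frames [5]
7 → miss, frames [5, 7]
5 → hit
1 → miss, frames [5, 7, 1]
5 → hit
7 → hit
1 → hit
0 → miss, evict 7, frames [5, 1, 0]
5 → hit
1 → hit
0 → hit
7 → miss, evict 0, frames [5, 1, 7]
5 → hit
1 → hit
7 → hit
5 → hit
7 → hit
5 → hit
7 → hit
5 → hit
1 → hit
5 → hit
Page faults: 5.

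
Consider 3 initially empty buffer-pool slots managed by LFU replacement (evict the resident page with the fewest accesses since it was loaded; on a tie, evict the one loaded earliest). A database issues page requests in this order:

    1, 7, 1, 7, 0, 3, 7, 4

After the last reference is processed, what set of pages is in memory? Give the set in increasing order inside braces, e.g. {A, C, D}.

{1, 4, 7}

1 → miss, frames (1)
7 → miss, frames (1 7)
1 → hit
7 → hit
0 → miss, frames (1 7 0)
3 → miss, evict 0, frames (1 7 3)
7 → hit
4 → miss, evict 3, frames (1 7 4)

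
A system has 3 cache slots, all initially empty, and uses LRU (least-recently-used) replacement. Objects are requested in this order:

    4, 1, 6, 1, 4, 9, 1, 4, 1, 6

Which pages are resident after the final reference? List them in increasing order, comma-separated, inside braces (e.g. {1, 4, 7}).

4 → fault, frames [4]
1 → fault, frames [4, 1]
6 → fault, frames [4, 1, 6]
1 → hit
4 → hit
9 → fault, evict 6, frames [1, 4, 9]
1 → hit
4 → hit
1 → hit
6 → fault, evict 9, frames [4, 1, 6]

{1, 4, 6}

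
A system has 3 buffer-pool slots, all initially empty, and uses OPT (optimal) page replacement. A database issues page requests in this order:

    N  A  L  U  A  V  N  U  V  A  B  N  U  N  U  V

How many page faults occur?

N: miss, frames [N]
A: miss, frames [N, A]
L: miss, frames [N, A, L]
U: miss, evict L, frames [N, A, U]
A: hit
V: miss, evict A, frames [N, U, V]
N: hit
U: hit
V: hit
A: miss, evict V, frames [N, U, A]
B: miss, evict A, frames [N, U, B]
N: hit
U: hit
N: hit
U: hit
V: miss, evict B, frames [N, U, V]
Page faults: 8.

8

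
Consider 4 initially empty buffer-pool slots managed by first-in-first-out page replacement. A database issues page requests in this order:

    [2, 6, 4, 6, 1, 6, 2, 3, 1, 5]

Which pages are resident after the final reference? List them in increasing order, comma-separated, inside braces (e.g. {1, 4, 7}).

{1, 3, 4, 5}

2 → miss, frames [2]
6 → miss, frames [2, 6]
4 → miss, frames [2, 6, 4]
6 → hit
1 → miss, frames [2, 6, 4, 1]
6 → hit
2 → hit
3 → miss, evict 2, frames [6, 4, 1, 3]
1 → hit
5 → miss, evict 6, frames [4, 1, 3, 5]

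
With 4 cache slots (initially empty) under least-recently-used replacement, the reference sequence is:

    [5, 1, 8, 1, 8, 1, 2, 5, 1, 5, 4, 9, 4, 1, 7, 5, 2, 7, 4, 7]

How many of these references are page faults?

5 -> fault, frames (5)
1 -> fault, frames (5 1)
8 -> fault, frames (5 1 8)
1 -> hit
8 -> hit
1 -> hit
2 -> fault, frames (5 8 1 2)
5 -> hit
1 -> hit
5 -> hit
4 -> fault, evict 8, frames (2 1 5 4)
9 -> fault, evict 2, frames (1 5 4 9)
4 -> hit
1 -> hit
7 -> fault, evict 5, frames (9 4 1 7)
5 -> fault, evict 9, frames (4 1 7 5)
2 -> fault, evict 4, frames (1 7 5 2)
7 -> hit
4 -> fault, evict 1, frames (5 2 7 4)
7 -> hit
Page faults: 10.

10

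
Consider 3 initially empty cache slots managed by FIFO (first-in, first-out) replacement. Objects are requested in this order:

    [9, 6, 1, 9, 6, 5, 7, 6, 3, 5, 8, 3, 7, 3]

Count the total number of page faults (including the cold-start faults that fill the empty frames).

9 → miss, frames (9)
6 → miss, frames (9 6)
1 → miss, frames (9 6 1)
9 → hit
6 → hit
5 → miss, evict 9, frames (6 1 5)
7 → miss, evict 6, frames (1 5 7)
6 → miss, evict 1, frames (5 7 6)
3 → miss, evict 5, frames (7 6 3)
5 → miss, evict 7, frames (6 3 5)
8 → miss, evict 6, frames (3 5 8)
3 → hit
7 → miss, evict 3, frames (5 8 7)
3 → miss, evict 5, frames (8 7 3)
Page faults: 11.

11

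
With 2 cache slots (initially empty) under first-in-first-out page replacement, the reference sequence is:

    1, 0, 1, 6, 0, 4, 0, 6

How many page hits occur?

2

1 -> miss, frames (1)
0 -> miss, frames (1 0)
1 -> hit
6 -> miss, evict 1, frames (0 6)
0 -> hit
4 -> miss, evict 0, frames (6 4)
0 -> miss, evict 6, frames (4 0)
6 -> miss, evict 4, frames (0 6)
Hits: 2.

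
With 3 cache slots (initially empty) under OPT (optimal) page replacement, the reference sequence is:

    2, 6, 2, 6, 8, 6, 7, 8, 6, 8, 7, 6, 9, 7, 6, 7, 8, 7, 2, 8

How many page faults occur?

7

2 → miss, frames [2]
6 → miss, frames [2, 6]
2 → hit
6 → hit
8 → miss, frames [2, 6, 8]
6 → hit
7 → miss, evict 2, frames [6, 8, 7]
8 → hit
6 → hit
8 → hit
7 → hit
6 → hit
9 → miss, evict 8, frames [6, 7, 9]
7 → hit
6 → hit
7 → hit
8 → miss, evict 9, frames [6, 7, 8]
7 → hit
2 → miss, evict 7, frames [6, 8, 2]
8 → hit
Page faults: 7.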